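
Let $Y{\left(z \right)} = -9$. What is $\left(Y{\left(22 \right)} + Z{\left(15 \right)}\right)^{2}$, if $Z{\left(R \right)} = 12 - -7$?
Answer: $100$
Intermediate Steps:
$Z{\left(R \right)} = 19$ ($Z{\left(R \right)} = 12 + 7 = 19$)
$\left(Y{\left(22 \right)} + Z{\left(15 \right)}\right)^{2} = \left(-9 + 19\right)^{2} = 10^{2} = 100$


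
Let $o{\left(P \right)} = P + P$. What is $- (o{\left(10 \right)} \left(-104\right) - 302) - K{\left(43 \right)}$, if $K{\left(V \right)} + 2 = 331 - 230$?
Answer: $2283$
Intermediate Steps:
$o{\left(P \right)} = 2 P$
$K{\left(V \right)} = 99$ ($K{\left(V \right)} = -2 + \left(331 - 230\right) = -2 + 101 = 99$)
$- (o{\left(10 \right)} \left(-104\right) - 302) - K{\left(43 \right)} = - (2 \cdot 10 \left(-104\right) - 302) - 99 = - (20 \left(-104\right) - 302) - 99 = - (-2080 - 302) - 99 = \left(-1\right) \left(-2382\right) - 99 = 2382 - 99 = 2283$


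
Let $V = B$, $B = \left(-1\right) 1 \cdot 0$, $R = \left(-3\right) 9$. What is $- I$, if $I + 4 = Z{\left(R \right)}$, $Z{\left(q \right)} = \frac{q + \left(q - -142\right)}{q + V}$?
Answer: $\frac{196}{27} \approx 7.2593$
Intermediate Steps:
$R = -27$
$B = 0$ ($B = \left(-1\right) 0 = 0$)
$V = 0$
$Z{\left(q \right)} = \frac{142 + 2 q}{q}$ ($Z{\left(q \right)} = \frac{q + \left(q - -142\right)}{q + 0} = \frac{q + \left(q + 142\right)}{q} = \frac{q + \left(142 + q\right)}{q} = \frac{142 + 2 q}{q}$)
$I = - \frac{196}{27}$ ($I = -4 + \left(2 + \frac{142}{-27}\right) = -4 + \left(2 + 142 \left(- \frac{1}{27}\right)\right) = -4 + \left(2 - \frac{142}{27}\right) = -4 - \frac{88}{27} = - \frac{196}{27} \approx -7.2593$)
$- I = \left(-1\right) \left(- \frac{196}{27}\right) = \frac{196}{27}$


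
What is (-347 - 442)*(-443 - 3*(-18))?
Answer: 306921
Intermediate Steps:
(-347 - 442)*(-443 - 3*(-18)) = -789*(-443 + 54) = -789*(-389) = 306921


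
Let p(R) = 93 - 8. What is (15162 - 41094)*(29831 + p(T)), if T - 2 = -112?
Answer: -775781712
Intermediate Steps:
T = -110 (T = 2 - 112 = -110)
p(R) = 85
(15162 - 41094)*(29831 + p(T)) = (15162 - 41094)*(29831 + 85) = -25932*29916 = -775781712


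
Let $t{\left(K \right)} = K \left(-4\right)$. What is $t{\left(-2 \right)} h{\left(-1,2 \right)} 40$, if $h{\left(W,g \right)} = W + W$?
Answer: $-640$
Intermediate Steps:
$t{\left(K \right)} = - 4 K$
$h{\left(W,g \right)} = 2 W$
$t{\left(-2 \right)} h{\left(-1,2 \right)} 40 = \left(-4\right) \left(-2\right) 2 \left(-1\right) 40 = 8 \left(-2\right) 40 = \left(-16\right) 40 = -640$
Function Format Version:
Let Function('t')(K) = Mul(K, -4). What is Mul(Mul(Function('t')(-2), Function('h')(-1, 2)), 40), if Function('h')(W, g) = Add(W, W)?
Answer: -640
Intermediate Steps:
Function('t')(K) = Mul(-4, K)
Function('h')(W, g) = Mul(2, W)
Mul(Mul(Function('t')(-2), Function('h')(-1, 2)), 40) = Mul(Mul(Mul(-4, -2), Mul(2, -1)), 40) = Mul(Mul(8, -2), 40) = Mul(-16, 40) = -640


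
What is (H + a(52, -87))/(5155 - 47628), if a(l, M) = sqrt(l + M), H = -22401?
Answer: 22401/42473 - I*sqrt(35)/42473 ≈ 0.52742 - 0.00013929*I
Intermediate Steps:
a(l, M) = sqrt(M + l)
(H + a(52, -87))/(5155 - 47628) = (-22401 + sqrt(-87 + 52))/(5155 - 47628) = (-22401 + sqrt(-35))/(-42473) = (-22401 + I*sqrt(35))*(-1/42473) = 22401/42473 - I*sqrt(35)/42473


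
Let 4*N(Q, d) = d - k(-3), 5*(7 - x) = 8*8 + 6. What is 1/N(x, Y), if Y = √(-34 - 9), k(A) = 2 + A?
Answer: -4*I/(√43 - I) ≈ 0.090909 - 0.59613*I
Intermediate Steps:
Y = I*√43 (Y = √(-43) = I*√43 ≈ 6.5574*I)
x = -7 (x = 7 - (8*8 + 6)/5 = 7 - (64 + 6)/5 = 7 - ⅕*70 = 7 - 14 = -7)
N(Q, d) = ¼ + d/4 (N(Q, d) = (d - (2 - 3))/4 = (d - 1*(-1))/4 = (d + 1)/4 = (1 + d)/4 = ¼ + d/4)
1/N(x, Y) = 1/(¼ + (I*√43)/4) = 1/(¼ + I*√43/4)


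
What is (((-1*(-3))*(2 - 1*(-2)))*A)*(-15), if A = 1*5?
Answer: -900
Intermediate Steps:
A = 5
(((-1*(-3))*(2 - 1*(-2)))*A)*(-15) = (((-1*(-3))*(2 - 1*(-2)))*5)*(-15) = ((3*(2 + 2))*5)*(-15) = ((3*4)*5)*(-15) = (12*5)*(-15) = 60*(-15) = -900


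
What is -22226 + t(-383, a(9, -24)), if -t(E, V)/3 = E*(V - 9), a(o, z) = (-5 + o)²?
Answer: -14183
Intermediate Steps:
t(E, V) = -3*E*(-9 + V) (t(E, V) = -3*E*(V - 9) = -3*E*(-9 + V))
-22226 + t(-383, a(9, -24)) = -22226 + 3*(-383)*(9 - (-5 + 9)²) = -22226 + 3*(-383)*(9 - 1*4²) = -22226 + 3*(-383)*(9 - 1*16) = -22226 + 3*(-383)*(9 - 16) = -22226 + 3*(-383)*(-7) = -22226 + 8043 = -14183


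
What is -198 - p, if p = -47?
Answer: -151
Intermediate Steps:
-198 - p = -198 - 1*(-47) = -198 + 47 = -151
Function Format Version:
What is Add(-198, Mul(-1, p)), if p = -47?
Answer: -151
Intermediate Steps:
Add(-198, Mul(-1, p)) = Add(-198, Mul(-1, -47)) = Add(-198, 47) = -151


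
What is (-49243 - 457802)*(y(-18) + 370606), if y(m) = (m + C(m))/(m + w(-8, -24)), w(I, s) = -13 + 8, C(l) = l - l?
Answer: -4322029270020/23 ≈ -1.8791e+11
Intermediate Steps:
C(l) = 0
w(I, s) = -5
y(m) = m/(-5 + m) (y(m) = (m + 0)/(m - 5) = m/(-5 + m))
(-49243 - 457802)*(y(-18) + 370606) = (-49243 - 457802)*(-18/(-5 - 18) + 370606) = -507045*(-18/(-23) + 370606) = -507045*(-18*(-1/23) + 370606) = -507045*(18/23 + 370606) = -507045*8523956/23 = -4322029270020/23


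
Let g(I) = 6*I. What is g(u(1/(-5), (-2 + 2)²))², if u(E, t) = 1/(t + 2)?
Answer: 9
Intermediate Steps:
u(E, t) = 1/(2 + t)
g(u(1/(-5), (-2 + 2)²))² = (6/(2 + (-2 + 2)²))² = (6/(2 + 0²))² = (6/(2 + 0))² = (6/2)² = (6*(½))² = 3² = 9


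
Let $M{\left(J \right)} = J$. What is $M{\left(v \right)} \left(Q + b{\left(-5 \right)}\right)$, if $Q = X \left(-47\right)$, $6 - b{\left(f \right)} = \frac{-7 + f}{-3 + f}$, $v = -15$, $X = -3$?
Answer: $- \frac{4365}{2} \approx -2182.5$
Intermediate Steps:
$b{\left(f \right)} = 6 - \frac{-7 + f}{-3 + f}$
$Q = 141$ ($Q = \left(-3\right) \left(-47\right) = 141$)
$M{\left(v \right)} \left(Q + b{\left(-5 \right)}\right) = - 15 \left(141 + \frac{-11 + 5 \left(-5\right)}{-3 - 5}\right) = - 15 \left(141 + \frac{-11 - 25}{-8}\right) = - 15 \left(141 - - \frac{9}{2}\right) = - 15 \left(141 + \frac{9}{2}\right) = \left(-15\right) \frac{291}{2} = - \frac{4365}{2}$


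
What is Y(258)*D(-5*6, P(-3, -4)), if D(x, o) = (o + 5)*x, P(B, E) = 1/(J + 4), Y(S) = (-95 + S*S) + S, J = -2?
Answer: -11009955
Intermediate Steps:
Y(S) = -95 + S + S² (Y(S) = (-95 + S²) + S = -95 + S + S²)
P(B, E) = ½ (P(B, E) = 1/(-2 + 4) = 1/2 = ½)
D(x, o) = x*(5 + o) (D(x, o) = (5 + o)*x = x*(5 + o))
Y(258)*D(-5*6, P(-3, -4)) = (-95 + 258 + 258²)*((-5*6)*(5 + ½)) = (-95 + 258 + 66564)*(-30*11/2) = 66727*(-165) = -11009955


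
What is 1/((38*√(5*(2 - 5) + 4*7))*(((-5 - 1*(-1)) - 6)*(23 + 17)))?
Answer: -√13/197600 ≈ -1.8247e-5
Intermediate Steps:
1/((38*√(5*(2 - 5) + 4*7))*(((-5 - 1*(-1)) - 6)*(23 + 17))) = 1/((38*√(5*(-3) + 28))*(((-5 + 1) - 6)*40)) = 1/((38*√(-15 + 28))*((-4 - 6)*40)) = 1/((38*√13)*(-10*40)) = 1/((38*√13)*(-400)) = 1/(-15200*√13) = -√13/197600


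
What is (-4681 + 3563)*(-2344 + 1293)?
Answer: 1175018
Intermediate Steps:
(-4681 + 3563)*(-2344 + 1293) = -1118*(-1051) = 1175018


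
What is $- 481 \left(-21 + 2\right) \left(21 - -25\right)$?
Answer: $420394$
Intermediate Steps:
$- 481 \left(-21 + 2\right) \left(21 - -25\right) = - 481 \left(- 19 \left(21 + 25\right)\right) = - 481 \left(\left(-19\right) 46\right) = \left(-481\right) \left(-874\right) = 420394$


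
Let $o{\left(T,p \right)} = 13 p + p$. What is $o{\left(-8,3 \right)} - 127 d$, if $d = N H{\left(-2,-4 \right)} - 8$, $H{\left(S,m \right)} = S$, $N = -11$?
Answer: $-1736$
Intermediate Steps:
$o{\left(T,p \right)} = 14 p$
$d = 14$ ($d = \left(-11\right) \left(-2\right) - 8 = 22 - 8 = 14$)
$o{\left(-8,3 \right)} - 127 d = 14 \cdot 3 - 1778 = 42 - 1778 = -1736$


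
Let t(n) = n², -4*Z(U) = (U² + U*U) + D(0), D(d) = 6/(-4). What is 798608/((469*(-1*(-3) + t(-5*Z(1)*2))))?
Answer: 12777728/34237 ≈ 373.21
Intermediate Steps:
D(d) = -3/2 (D(d) = 6*(-¼) = -3/2)
Z(U) = 3/8 - U²/2 (Z(U) = -((U² + U*U) - 3/2)/4 = -((U² + U²) - 3/2)/4 = -(2*U² - 3/2)/4 = -(-3/2 + 2*U²)/4 = 3/8 - U²/2)
798608/((469*(-1*(-3) + t(-5*Z(1)*2)))) = 798608/((469*(-1*(-3) + (-5*(3/8 - ½*1²)*2)²))) = 798608/((469*(3 + (-5*(3/8 - ½*1)*2)²))) = 798608/((469*(3 + (-5*(3/8 - ½)*2)²))) = 798608/((469*(3 + (-5*(-⅛)*2)²))) = 798608/((469*(3 + ((5/8)*2)²))) = 798608/((469*(3 + (5/4)²))) = 798608/((469*(3 + 25/16))) = 798608/((469*(73/16))) = 798608/(34237/16) = 798608*(16/34237) = 12777728/34237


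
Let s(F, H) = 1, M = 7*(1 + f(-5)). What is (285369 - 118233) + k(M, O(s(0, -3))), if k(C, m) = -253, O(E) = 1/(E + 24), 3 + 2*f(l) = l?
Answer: 166883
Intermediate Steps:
f(l) = -3/2 + l/2
M = -21 (M = 7*(1 + (-3/2 + (1/2)*(-5))) = 7*(1 + (-3/2 - 5/2)) = 7*(1 - 4) = 7*(-3) = -21)
O(E) = 1/(24 + E)
(285369 - 118233) + k(M, O(s(0, -3))) = (285369 - 118233) - 253 = 167136 - 253 = 166883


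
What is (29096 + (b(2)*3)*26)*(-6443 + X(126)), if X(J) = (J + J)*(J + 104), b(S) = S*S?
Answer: 1515011936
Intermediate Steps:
b(S) = S²
X(J) = 2*J*(104 + J) (X(J) = (2*J)*(104 + J) = 2*J*(104 + J))
(29096 + (b(2)*3)*26)*(-6443 + X(126)) = (29096 + (2²*3)*26)*(-6443 + 2*126*(104 + 126)) = (29096 + (4*3)*26)*(-6443 + 2*126*230) = (29096 + 12*26)*(-6443 + 57960) = (29096 + 312)*51517 = 29408*51517 = 1515011936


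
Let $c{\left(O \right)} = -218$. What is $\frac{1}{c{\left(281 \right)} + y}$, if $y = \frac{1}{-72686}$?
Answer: $- \frac{72686}{15845549} \approx -0.0045872$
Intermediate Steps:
$y = - \frac{1}{72686} \approx -1.3758 \cdot 10^{-5}$
$\frac{1}{c{\left(281 \right)} + y} = \frac{1}{-218 - \frac{1}{72686}} = \frac{1}{- \frac{15845549}{72686}} = - \frac{72686}{15845549}$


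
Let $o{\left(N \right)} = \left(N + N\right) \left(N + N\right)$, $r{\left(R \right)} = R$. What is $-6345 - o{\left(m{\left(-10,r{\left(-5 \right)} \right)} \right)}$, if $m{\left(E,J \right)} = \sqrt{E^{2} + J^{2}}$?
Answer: $-6845$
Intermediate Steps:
$o{\left(N \right)} = 4 N^{2}$ ($o{\left(N \right)} = 2 N 2 N = 4 N^{2}$)
$-6345 - o{\left(m{\left(-10,r{\left(-5 \right)} \right)} \right)} = -6345 - 4 \left(\sqrt{\left(-10\right)^{2} + \left(-5\right)^{2}}\right)^{2} = -6345 - 4 \left(\sqrt{100 + 25}\right)^{2} = -6345 - 4 \left(\sqrt{125}\right)^{2} = -6345 - 4 \left(5 \sqrt{5}\right)^{2} = -6345 - 4 \cdot 125 = -6345 - 500 = -6845$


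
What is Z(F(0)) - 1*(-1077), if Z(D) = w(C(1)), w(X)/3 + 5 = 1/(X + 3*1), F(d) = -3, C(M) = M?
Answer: 4251/4 ≈ 1062.8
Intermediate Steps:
w(X) = -15 + 3/(3 + X) (w(X) = -15 + 3/(X + 3*1) = -15 + 3/(X + 3) = -15 + 3/(3 + X))
Z(D) = -57/4 (Z(D) = 3*(-14 - 5*1)/(3 + 1) = 3*(-14 - 5)/4 = 3*(1/4)*(-19) = -57/4)
Z(F(0)) - 1*(-1077) = -57/4 - 1*(-1077) = -57/4 + 1077 = 4251/4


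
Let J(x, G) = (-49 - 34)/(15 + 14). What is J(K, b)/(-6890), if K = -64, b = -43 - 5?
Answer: 83/199810 ≈ 0.00041539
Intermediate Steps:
b = -48
J(x, G) = -83/29
J(K, b)/(-6890) = -83/29/(-6890) = -83/29*(-1/6890) = 83/199810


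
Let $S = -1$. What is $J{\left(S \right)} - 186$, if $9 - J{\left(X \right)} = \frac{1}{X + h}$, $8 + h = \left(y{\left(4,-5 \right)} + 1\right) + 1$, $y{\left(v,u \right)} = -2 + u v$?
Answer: $- \frac{5132}{29} \approx -176.97$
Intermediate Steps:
$h = -28$ ($h = -8 + \left(\left(\left(-2 - 20\right) + 1\right) + 1\right) = -8 + \left(\left(-22 + 1\right) + 1\right) = -8 + \left(-21 + 1\right) = -8 - 20 = -28$)
$J{\left(X \right)} = 9 - \frac{1}{-28 + X}$ ($J{\left(X \right)} = 9 - \frac{1}{X - 28} = 9 - \frac{1}{-28 + X}$)
$J{\left(S \right)} - 186 = \frac{-253 + 9 \left(-1\right)}{-28 - 1} - 186 = \frac{-253 - 9}{-29} - 186 = \left(- \frac{1}{29}\right) \left(-262\right) - 186 = \frac{262}{29} - 186 = - \frac{5132}{29}$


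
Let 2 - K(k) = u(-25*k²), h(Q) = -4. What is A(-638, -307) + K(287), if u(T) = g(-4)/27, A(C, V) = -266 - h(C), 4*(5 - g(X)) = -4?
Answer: -2342/9 ≈ -260.22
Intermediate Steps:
g(X) = 6 (g(X) = 5 - ¼*(-4) = 5 + 1 = 6)
A(C, V) = -262 (A(C, V) = -266 - 1*(-4) = -266 + 4 = -262)
u(T) = 2/9 (u(T) = 6/27 = 6*(1/27) = 2/9)
K(k) = 16/9 (K(k) = 2 - 1*2/9 = 2 - 2/9 = 16/9)
A(-638, -307) + K(287) = -262 + 16/9 = -2342/9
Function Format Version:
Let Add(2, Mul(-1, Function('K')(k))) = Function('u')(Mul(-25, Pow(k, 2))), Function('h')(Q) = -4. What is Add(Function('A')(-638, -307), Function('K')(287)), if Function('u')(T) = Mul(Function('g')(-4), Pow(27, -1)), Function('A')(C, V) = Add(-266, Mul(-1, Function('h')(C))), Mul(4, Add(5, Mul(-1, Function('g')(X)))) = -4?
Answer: Rational(-2342, 9) ≈ -260.22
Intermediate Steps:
Function('g')(X) = 6 (Function('g')(X) = Add(5, Mul(Rational(-1, 4), -4)) = Add(5, 1) = 6)
Function('A')(C, V) = -262 (Function('A')(C, V) = Add(-266, Mul(-1, -4)) = Add(-266, 4) = -262)
Function('u')(T) = Rational(2, 9) (Function('u')(T) = Mul(6, Pow(27, -1)) = Mul(6, Rational(1, 27)) = Rational(2, 9))
Function('K')(k) = Rational(16, 9) (Function('K')(k) = Add(2, Mul(-1, Rational(2, 9))) = Add(2, Rational(-2, 9)) = Rational(16, 9))
Add(Function('A')(-638, -307), Function('K')(287)) = Add(-262, Rational(16, 9)) = Rational(-2342, 9)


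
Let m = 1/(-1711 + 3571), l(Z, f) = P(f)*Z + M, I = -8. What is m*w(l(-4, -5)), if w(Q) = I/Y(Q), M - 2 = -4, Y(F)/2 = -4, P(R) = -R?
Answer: 1/1860 ≈ 0.00053763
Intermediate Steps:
Y(F) = -8 (Y(F) = 2*(-4) = -8)
M = -2 (M = 2 - 4 = -2)
l(Z, f) = -2 - Z*f (l(Z, f) = (-f)*Z - 2 = -Z*f - 2 = -2 - Z*f)
w(Q) = 1 (w(Q) = -8/(-8) = -8*(-⅛) = 1)
m = 1/1860 ≈ 0.00053763
m*w(l(-4, -5)) = (1/1860)*1 = 1/1860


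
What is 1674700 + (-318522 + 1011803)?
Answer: 2367981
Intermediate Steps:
1674700 + (-318522 + 1011803) = 1674700 + 693281 = 2367981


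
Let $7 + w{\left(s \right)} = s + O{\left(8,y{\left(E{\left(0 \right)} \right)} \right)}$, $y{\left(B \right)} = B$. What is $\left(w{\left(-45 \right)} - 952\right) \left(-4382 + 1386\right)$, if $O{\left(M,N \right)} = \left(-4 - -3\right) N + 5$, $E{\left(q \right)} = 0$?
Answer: $2993004$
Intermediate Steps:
$O{\left(M,N \right)} = 5 - N$ ($O{\left(M,N \right)} = \left(-4 + 3\right) N + 5 = - N + 5 = 5 - N$)
$w{\left(s \right)} = -2 + s$ ($w{\left(s \right)} = -7 + \left(s + \left(5 - 0\right)\right) = -7 + \left(s + \left(5 + 0\right)\right) = -7 + \left(s + 5\right) = -7 + \left(5 + s\right) = -2 + s$)
$\left(w{\left(-45 \right)} - 952\right) \left(-4382 + 1386\right) = \left(\left(-2 - 45\right) - 952\right) \left(-4382 + 1386\right) = \left(-47 - 952\right) \left(-2996\right) = \left(-999\right) \left(-2996\right) = 2993004$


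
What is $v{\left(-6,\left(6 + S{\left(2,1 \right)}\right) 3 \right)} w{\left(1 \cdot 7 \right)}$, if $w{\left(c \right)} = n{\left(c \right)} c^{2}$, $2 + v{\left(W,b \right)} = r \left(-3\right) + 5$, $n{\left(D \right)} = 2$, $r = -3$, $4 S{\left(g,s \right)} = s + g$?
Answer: $1176$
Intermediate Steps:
$S{\left(g,s \right)} = \frac{g}{4} + \frac{s}{4}$ ($S{\left(g,s \right)} = \frac{s + g}{4} = \frac{g + s}{4} = \frac{g}{4} + \frac{s}{4}$)
$v{\left(W,b \right)} = 12$ ($v{\left(W,b \right)} = -2 + \left(\left(-3\right) \left(-3\right) + 5\right) = -2 + \left(9 + 5\right) = -2 + 14 = 12$)
$w{\left(c \right)} = 2 c^{2}$
$v{\left(-6,\left(6 + S{\left(2,1 \right)}\right) 3 \right)} w{\left(1 \cdot 7 \right)} = 12 \cdot 2 \left(1 \cdot 7\right)^{2} = 12 \cdot 2 \cdot 7^{2} = 12 \cdot 2 \cdot 49 = 12 \cdot 98 = 1176$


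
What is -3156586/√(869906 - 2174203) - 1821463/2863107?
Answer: -1821463/2863107 + 3156586*I*√1304297/1304297 ≈ -0.63618 + 2763.9*I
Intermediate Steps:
-3156586/√(869906 - 2174203) - 1821463/2863107 = -3156586*(-I*√1304297/1304297) - 1821463*1/2863107 = -3156586*(-I*√1304297/1304297) - 1821463/2863107 = -(-3156586)*I*√1304297/1304297 - 1821463/2863107 = 3156586*I*√1304297/1304297 - 1821463/2863107 = -1821463/2863107 + 3156586*I*√1304297/1304297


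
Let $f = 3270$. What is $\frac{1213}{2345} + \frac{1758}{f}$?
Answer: $\frac{269634}{255605} \approx 1.0549$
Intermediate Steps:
$\frac{1213}{2345} + \frac{1758}{f} = \frac{1213}{2345} + \frac{1758}{3270} = 1213 \cdot \frac{1}{2345} + 1758 \cdot \frac{1}{3270} = \frac{1213}{2345} + \frac{293}{545} = \frac{269634}{255605}$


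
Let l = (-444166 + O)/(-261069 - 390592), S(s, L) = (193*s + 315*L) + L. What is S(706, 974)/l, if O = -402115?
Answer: 289364853762/846281 ≈ 3.4193e+5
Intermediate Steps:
S(s, L) = 193*s + 316*L
l = 846281/651661 (l = (-444166 - 402115)/(-261069 - 390592) = -846281/(-651661) = -846281*(-1/651661) = 846281/651661 ≈ 1.2987)
S(706, 974)/l = (193*706 + 316*974)/(846281/651661) = (136258 + 307784)*(651661/846281) = 444042*(651661/846281) = 289364853762/846281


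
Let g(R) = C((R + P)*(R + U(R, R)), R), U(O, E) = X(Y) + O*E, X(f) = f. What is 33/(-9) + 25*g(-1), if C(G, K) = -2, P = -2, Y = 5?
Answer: -161/3 ≈ -53.667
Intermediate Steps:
U(O, E) = 5 + E*O (U(O, E) = 5 + O*E = 5 + E*O)
g(R) = -2
33/(-9) + 25*g(-1) = 33/(-9) + 25*(-2) = 33*(-⅑) - 50 = -11/3 - 50 = -161/3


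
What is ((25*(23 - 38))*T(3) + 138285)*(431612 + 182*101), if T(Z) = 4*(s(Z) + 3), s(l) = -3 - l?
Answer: 64252393290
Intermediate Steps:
T(Z) = -4*Z (T(Z) = 4*((-3 - Z) + 3) = 4*(-Z) = -4*Z)
((25*(23 - 38))*T(3) + 138285)*(431612 + 182*101) = ((25*(23 - 38))*(-4*3) + 138285)*(431612 + 182*101) = ((25*(-15))*(-12) + 138285)*(431612 + 18382) = (-375*(-12) + 138285)*449994 = (4500 + 138285)*449994 = 142785*449994 = 64252393290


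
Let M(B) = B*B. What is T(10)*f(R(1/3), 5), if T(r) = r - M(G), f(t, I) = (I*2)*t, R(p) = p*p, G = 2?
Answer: 20/3 ≈ 6.6667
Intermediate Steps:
M(B) = B²
R(p) = p²
f(t, I) = 2*I*t (f(t, I) = (2*I)*t = 2*I*t)
T(r) = -4 + r (T(r) = r - 1*2² = r - 1*4 = r - 4 = -4 + r)
T(10)*f(R(1/3), 5) = (-4 + 10)*(2*5*(1/3)²) = 6*(2*5*(⅓)²) = 6*(2*5*(⅑)) = 6*(10/9) = 20/3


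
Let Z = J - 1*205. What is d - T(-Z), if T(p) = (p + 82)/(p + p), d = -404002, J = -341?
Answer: -110292703/273 ≈ -4.0400e+5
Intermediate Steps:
Z = -546 (Z = -341 - 1*205 = -341 - 205 = -546)
T(p) = (82 + p)/(2*p) (T(p) = (82 + p)/((2*p)) = (82 + p)*(1/(2*p)) = (82 + p)/(2*p))
d - T(-Z) = -404002 - (82 - 1*(-546))/(2*((-1*(-546)))) = -404002 - (82 + 546)/(2*546) = -404002 - 628/(2*546) = -404002 - 1*157/273 = -404002 - 157/273 = -110292703/273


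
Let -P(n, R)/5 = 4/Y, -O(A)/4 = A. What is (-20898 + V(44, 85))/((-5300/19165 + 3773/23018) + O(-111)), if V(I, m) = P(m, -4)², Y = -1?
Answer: -1808497421012/39163292165 ≈ -46.178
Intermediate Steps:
O(A) = -4*A
P(n, R) = 20 (P(n, R) = -20/(-1) = -20*(-1) = -5*(-4) = 20)
V(I, m) = 400 (V(I, m) = 20² = 400)
(-20898 + V(44, 85))/((-5300/19165 + 3773/23018) + O(-111)) = (-20898 + 400)/((-5300/19165 + 3773/23018) - 4*(-111)) = -20498/((-5300*1/19165 + 3773*(1/23018)) + 444) = -20498/((-1060/3833 + 3773/23018) + 444) = -20498/(-9937171/88227994 + 444) = -20498/39163292165/88227994 = -20498*88227994/39163292165 = -1808497421012/39163292165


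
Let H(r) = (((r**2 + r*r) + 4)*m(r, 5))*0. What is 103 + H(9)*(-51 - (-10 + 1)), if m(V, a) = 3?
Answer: 103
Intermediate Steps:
H(r) = 0 (H(r) = (((r**2 + r*r) + 4)*3)*0 = (((r**2 + r**2) + 4)*3)*0 = ((2*r**2 + 4)*3)*0 = ((4 + 2*r**2)*3)*0 = (12 + 6*r**2)*0 = 0)
103 + H(9)*(-51 - (-10 + 1)) = 103 + 0*(-51 - (-10 + 1)) = 103 + 0*(-51 - 1*(-9)) = 103 + 0*(-51 + 9) = 103 + 0*(-42) = 103 + 0 = 103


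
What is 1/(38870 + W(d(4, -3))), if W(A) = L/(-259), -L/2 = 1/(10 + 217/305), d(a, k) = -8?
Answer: 846153/32889967720 ≈ 2.5727e-5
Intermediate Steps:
L = -610/3267 (L = -2/(10 + 217/305) = -2/3267/305 = -2*305/3267 = -610/3267 ≈ -0.18672)
W(A) = 610/846153 (W(A) = -610/3267/(-259) = -610/3267*(-1/259) = 610/846153)
1/(38870 + W(d(4, -3))) = 1/(38870 + 610/846153) = 1/(32889967720/846153) = 846153/32889967720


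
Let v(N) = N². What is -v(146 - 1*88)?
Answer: -3364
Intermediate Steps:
-v(146 - 1*88) = -(146 - 1*88)² = -(146 - 88)² = -1*58² = -1*3364 = -3364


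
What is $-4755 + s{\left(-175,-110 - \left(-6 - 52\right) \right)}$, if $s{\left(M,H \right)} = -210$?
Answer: $-4965$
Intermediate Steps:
$-4755 + s{\left(-175,-110 - \left(-6 - 52\right) \right)} = -4755 - 210 = -4965$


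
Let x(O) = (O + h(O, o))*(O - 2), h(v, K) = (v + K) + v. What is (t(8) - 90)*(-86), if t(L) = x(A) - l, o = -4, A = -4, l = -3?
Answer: -774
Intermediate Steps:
h(v, K) = K + 2*v (h(v, K) = (K + v) + v = K + 2*v)
x(O) = (-4 + 3*O)*(-2 + O) (x(O) = (O + (-4 + 2*O))*(O - 2) = (-4 + 3*O)*(-2 + O))
t(L) = 99 (t(L) = (8 - 10*(-4) + 3*(-4)²) - 1*(-3) = (8 + 40 + 3*16) + 3 = (8 + 40 + 48) + 3 = 96 + 3 = 99)
(t(8) - 90)*(-86) = (99 - 90)*(-86) = 9*(-86) = -774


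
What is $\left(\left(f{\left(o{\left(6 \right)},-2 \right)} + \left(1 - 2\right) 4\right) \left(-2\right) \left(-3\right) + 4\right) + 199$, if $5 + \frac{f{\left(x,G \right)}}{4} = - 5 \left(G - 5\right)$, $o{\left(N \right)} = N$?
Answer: $899$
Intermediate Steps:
$f{\left(x,G \right)} = 80 - 20 G$ ($f{\left(x,G \right)} = -20 + 4 \left(- 5 \left(G - 5\right)\right) = -20 + 4 \left(- 5 \left(-5 + G\right)\right) = -20 + 4 \left(25 - 5 G\right) = -20 - \left(-100 + 20 G\right) = 80 - 20 G$)
$\left(\left(f{\left(o{\left(6 \right)},-2 \right)} + \left(1 - 2\right) 4\right) \left(-2\right) \left(-3\right) + 4\right) + 199 = \left(\left(\left(80 - -40\right) + \left(1 - 2\right) 4\right) \left(-2\right) \left(-3\right) + 4\right) + 199 = \left(\left(\left(80 + 40\right) - 4\right) \left(-2\right) \left(-3\right) + 4\right) + 199 = \left(\left(120 - 4\right) \left(-2\right) \left(-3\right) + 4\right) + 199 = \left(116 \left(-2\right) \left(-3\right) + 4\right) + 199 = \left(\left(-232\right) \left(-3\right) + 4\right) + 199 = \left(696 + 4\right) + 199 = 700 + 199 = 899$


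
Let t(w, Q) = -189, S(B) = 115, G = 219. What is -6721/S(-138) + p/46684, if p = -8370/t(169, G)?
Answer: -1098153249/18790310 ≈ -58.443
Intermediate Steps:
p = 310/7 (p = -8370/(-189) = -8370*(-1/189) = 310/7 ≈ 44.286)
-6721/S(-138) + p/46684 = -6721/115 + (310/7)/46684 = -6721*1/115 + (310/7)*(1/46684) = -6721/115 + 155/163394 = -1098153249/18790310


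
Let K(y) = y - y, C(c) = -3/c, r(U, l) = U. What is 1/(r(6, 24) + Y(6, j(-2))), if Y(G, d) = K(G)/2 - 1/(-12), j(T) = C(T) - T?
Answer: 12/73 ≈ 0.16438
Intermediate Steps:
K(y) = 0
j(T) = -T - 3/T (j(T) = -3/T - T = -T - 3/T)
Y(G, d) = 1/12 (Y(G, d) = 0/2 - 1/(-12) = 0*(1/2) - 1*(-1/12) = 0 + 1/12 = 1/12)
1/(r(6, 24) + Y(6, j(-2))) = 1/(6 + 1/12) = 1/(73/12) = 12/73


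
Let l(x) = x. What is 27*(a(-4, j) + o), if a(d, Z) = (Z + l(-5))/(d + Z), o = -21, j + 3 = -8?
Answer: -2691/5 ≈ -538.20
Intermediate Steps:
j = -11 (j = -3 - 8 = -11)
a(d, Z) = (-5 + Z)/(Z + d) (a(d, Z) = (Z - 5)/(d + Z) = (-5 + Z)/(Z + d))
27*(a(-4, j) + o) = 27*((-5 - 11)/(-11 - 4) - 21) = 27*(-16/(-15) - 21) = 27*(-1/15*(-16) - 21) = 27*(16/15 - 21) = 27*(-299/15) = -2691/5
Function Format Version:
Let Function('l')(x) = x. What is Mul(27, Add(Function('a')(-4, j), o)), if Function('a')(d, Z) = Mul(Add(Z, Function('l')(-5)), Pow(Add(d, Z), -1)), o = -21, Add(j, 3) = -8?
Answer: Rational(-2691, 5) ≈ -538.20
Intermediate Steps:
j = -11 (j = Add(-3, -8) = -11)
Function('a')(d, Z) = Mul(Pow(Add(Z, d), -1), Add(-5, Z)) (Function('a')(d, Z) = Mul(Add(Z, -5), Pow(Add(d, Z), -1)) = Mul(Add(-5, Z), Pow(Add(Z, d), -1)) = Mul(Pow(Add(Z, d), -1), Add(-5, Z)))
Mul(27, Add(Function('a')(-4, j), o)) = Mul(27, Add(Mul(Pow(Add(-11, -4), -1), Add(-5, -11)), -21)) = Mul(27, Add(Mul(Pow(-15, -1), -16), -21)) = Mul(27, Add(Mul(Rational(-1, 15), -16), -21)) = Mul(27, Add(Rational(16, 15), -21)) = Mul(27, Rational(-299, 15)) = Rational(-2691, 5)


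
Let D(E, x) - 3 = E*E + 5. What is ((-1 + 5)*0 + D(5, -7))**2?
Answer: 1089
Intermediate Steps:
D(E, x) = 8 + E**2 (D(E, x) = 3 + (E*E + 5) = 3 + (E**2 + 5) = 3 + (5 + E**2) = 8 + E**2)
((-1 + 5)*0 + D(5, -7))**2 = ((-1 + 5)*0 + (8 + 5**2))**2 = (4*0 + (8 + 25))**2 = (0 + 33)**2 = 33**2 = 1089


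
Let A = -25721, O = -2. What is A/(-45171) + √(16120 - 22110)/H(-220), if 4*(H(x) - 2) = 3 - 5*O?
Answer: 25721/45171 + 4*I*√5990/21 ≈ 0.56941 + 14.742*I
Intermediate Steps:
H(x) = 21/4 (H(x) = 2 + (3 - 5*(-2))/4 = 2 + (3 + 10)/4 = 2 + (¼)*13 = 2 + 13/4 = 21/4)
A/(-45171) + √(16120 - 22110)/H(-220) = -25721/(-45171) + √(16120 - 22110)/(21/4) = -25721*(-1/45171) + √(-5990)*(4/21) = 25721/45171 + (I*√5990)*(4/21) = 25721/45171 + 4*I*√5990/21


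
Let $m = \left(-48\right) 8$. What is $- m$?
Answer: $384$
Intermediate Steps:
$m = -384$
$- m = \left(-1\right) \left(-384\right) = 384$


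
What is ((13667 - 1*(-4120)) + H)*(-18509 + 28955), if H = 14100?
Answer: 333091602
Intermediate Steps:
((13667 - 1*(-4120)) + H)*(-18509 + 28955) = ((13667 - 1*(-4120)) + 14100)*(-18509 + 28955) = ((13667 + 4120) + 14100)*10446 = (17787 + 14100)*10446 = 31887*10446 = 333091602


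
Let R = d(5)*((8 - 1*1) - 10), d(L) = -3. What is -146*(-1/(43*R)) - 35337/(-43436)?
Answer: 20017075/16809732 ≈ 1.1908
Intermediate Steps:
R = 9 (R = -3*((8 - 1*1) - 10) = -3*((8 - 1) - 10) = -3*(7 - 10) = -3*(-3) = 9)
-146*(-1/(43*R)) - 35337/(-43436) = -146/((-43*9)) - 35337/(-43436) = -146/(-387) - 35337*(-1/43436) = -146*(-1/387) + 35337/43436 = 146/387 + 35337/43436 = 20017075/16809732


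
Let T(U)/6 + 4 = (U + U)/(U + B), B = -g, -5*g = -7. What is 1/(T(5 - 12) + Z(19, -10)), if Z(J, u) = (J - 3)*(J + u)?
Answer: 1/130 ≈ 0.0076923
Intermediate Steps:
g = 7/5 (g = -⅕*(-7) = 7/5 ≈ 1.4000)
B = -7/5 (B = -1*7/5 = -7/5 ≈ -1.4000)
T(U) = -24 + 12*U/(-7/5 + U) (T(U) = -24 + 6*((U + U)/(U - 7/5)) = -24 + 6*((2*U)/(-7/5 + U)) = -24 + 6*(2*U/(-7/5 + U)) = -24 + 12*U/(-7/5 + U))
Z(J, u) = (-3 + J)*(J + u)
1/(T(5 - 12) + Z(19, -10)) = 1/(12*(14 - 5*(5 - 12))/(-7 + 5*(5 - 12)) + (19² - 3*19 - 3*(-10) + 19*(-10))) = 1/(12*(14 - 5*(-7))/(-7 + 5*(-7)) + (361 - 57 + 30 - 190)) = 1/(12*(14 + 35)/(-7 - 35) + 144) = 1/(12*49/(-42) + 144) = 1/(12*(-1/42)*49 + 144) = 1/(-14 + 144) = 1/130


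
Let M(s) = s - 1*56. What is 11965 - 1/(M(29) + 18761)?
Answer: 224152309/18734 ≈ 11965.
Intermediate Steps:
M(s) = -56 + s (M(s) = s - 56 = -56 + s)
11965 - 1/(M(29) + 18761) = 11965 - 1/((-56 + 29) + 18761) = 11965 - 1/(-27 + 18761) = 11965 - 1/18734 = 224152309/18734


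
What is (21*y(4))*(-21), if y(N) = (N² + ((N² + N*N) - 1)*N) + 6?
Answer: -64386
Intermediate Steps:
y(N) = 6 + N² + N*(-1 + 2*N²) (y(N) = (N² + ((N² + N²) - 1)*N) + 6 = (N² + (2*N² - 1)*N) + 6 = (N² + (-1 + 2*N²)*N) + 6 = (N² + N*(-1 + 2*N²)) + 6 = 6 + N² + N*(-1 + 2*N²))
(21*y(4))*(-21) = (21*(6 + 4² - 1*4 + 2*4³))*(-21) = (21*(6 + 16 - 4 + 2*64))*(-21) = (21*(6 + 16 - 4 + 128))*(-21) = (21*146)*(-21) = 3066*(-21) = -64386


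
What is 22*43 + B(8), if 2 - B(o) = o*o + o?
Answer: 876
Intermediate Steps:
B(o) = 2 - o - o² (B(o) = 2 - (o*o + o) = 2 - (o² + o) = 2 - (o + o²) = 2 + (-o - o²) = 2 - o - o²)
22*43 + B(8) = 22*43 + (2 - 1*8 - 1*8²) = 946 + (2 - 8 - 1*64) = 946 + (2 - 8 - 64) = 946 - 70 = 876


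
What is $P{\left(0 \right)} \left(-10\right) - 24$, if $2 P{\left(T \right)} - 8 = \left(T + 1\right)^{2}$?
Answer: $-69$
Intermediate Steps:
$P{\left(T \right)} = 4 + \frac{\left(1 + T\right)^{2}}{2}$ ($P{\left(T \right)} = 4 + \frac{\left(T + 1\right)^{2}}{2} = 4 + \frac{\left(1 + T\right)^{2}}{2}$)
$P{\left(0 \right)} \left(-10\right) - 24 = \left(4 + \frac{\left(1 + 0\right)^{2}}{2}\right) \left(-10\right) - 24 = \left(4 + \frac{1^{2}}{2}\right) \left(-10\right) - 24 = \left(4 + \frac{1}{2} \cdot 1\right) \left(-10\right) - 24 = \left(4 + \frac{1}{2}\right) \left(-10\right) - 24 = \frac{9}{2} \left(-10\right) - 24 = -45 - 24 = -69$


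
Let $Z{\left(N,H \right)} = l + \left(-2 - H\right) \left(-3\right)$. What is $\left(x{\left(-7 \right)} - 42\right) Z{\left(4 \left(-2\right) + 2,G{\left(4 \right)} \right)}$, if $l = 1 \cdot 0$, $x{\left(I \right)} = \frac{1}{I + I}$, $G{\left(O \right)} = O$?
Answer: $- \frac{5301}{7} \approx -757.29$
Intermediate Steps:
$x{\left(I \right)} = \frac{1}{2 I}$
$l = 0$
$Z{\left(N,H \right)} = 6 + 3 H$ ($Z{\left(N,H \right)} = 0 + \left(-2 - H\right) \left(-3\right) = 0 + \left(6 + 3 H\right) = 6 + 3 H$)
$\left(x{\left(-7 \right)} - 42\right) Z{\left(4 \left(-2\right) + 2,G{\left(4 \right)} \right)} = \left(\frac{1}{2 \left(-7\right)} - 42\right) \left(6 + 3 \cdot 4\right) = \left(\frac{1}{2} \left(- \frac{1}{7}\right) - 42\right) \left(6 + 12\right) = \left(- \frac{1}{14} - 42\right) 18 = \left(- \frac{589}{14}\right) 18 = - \frac{5301}{7}$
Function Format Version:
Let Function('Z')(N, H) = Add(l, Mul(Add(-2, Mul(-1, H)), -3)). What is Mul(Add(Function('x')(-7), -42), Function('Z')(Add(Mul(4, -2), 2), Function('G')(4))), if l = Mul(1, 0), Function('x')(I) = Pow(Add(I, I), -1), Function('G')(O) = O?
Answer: Rational(-5301, 7) ≈ -757.29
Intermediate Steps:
Function('x')(I) = Mul(Rational(1, 2), Pow(I, -1)) (Function('x')(I) = Pow(Mul(2, I), -1) = Mul(Rational(1, 2), Pow(I, -1)))
l = 0
Function('Z')(N, H) = Add(6, Mul(3, H)) (Function('Z')(N, H) = Add(0, Mul(Add(-2, Mul(-1, H)), -3)) = Add(0, Add(6, Mul(3, H))) = Add(6, Mul(3, H)))
Mul(Add(Function('x')(-7), -42), Function('Z')(Add(Mul(4, -2), 2), Function('G')(4))) = Mul(Add(Mul(Rational(1, 2), Pow(-7, -1)), -42), Add(6, Mul(3, 4))) = Mul(Add(Mul(Rational(1, 2), Rational(-1, 7)), -42), Add(6, 12)) = Mul(Add(Rational(-1, 14), -42), 18) = Mul(Rational(-589, 14), 18) = Rational(-5301, 7)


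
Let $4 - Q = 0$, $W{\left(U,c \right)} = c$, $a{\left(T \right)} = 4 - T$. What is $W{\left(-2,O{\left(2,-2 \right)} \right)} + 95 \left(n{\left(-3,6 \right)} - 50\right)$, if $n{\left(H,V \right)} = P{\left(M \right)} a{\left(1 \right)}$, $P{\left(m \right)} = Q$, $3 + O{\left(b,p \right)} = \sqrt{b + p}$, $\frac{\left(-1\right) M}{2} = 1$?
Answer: $-3613$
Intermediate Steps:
$M = -2$ ($M = \left(-2\right) 1 = -2$)
$O{\left(b,p \right)} = -3 + \sqrt{b + p}$
$Q = 4$ ($Q = 4 - 0 = 4 + 0 = 4$)
$P{\left(m \right)} = 4$
$n{\left(H,V \right)} = 12$ ($n{\left(H,V \right)} = 4 \left(4 - 1\right) = 4 \cdot 3 = 12$)
$W{\left(-2,O{\left(2,-2 \right)} \right)} + 95 \left(n{\left(-3,6 \right)} - 50\right) = \left(-3 + \sqrt{2 - 2}\right) + 95 \left(12 - 50\right) = \left(-3 + \sqrt{0}\right) + 95 \left(12 - 50\right) = \left(-3 + 0\right) + 95 \left(-38\right) = -3 - 3610 = -3613$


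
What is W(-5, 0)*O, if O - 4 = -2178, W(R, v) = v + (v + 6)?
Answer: -13044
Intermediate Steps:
W(R, v) = 6 + 2*v (W(R, v) = v + (6 + v) = 6 + 2*v)
O = -2174 (O = 4 - 2178 = -2174)
W(-5, 0)*O = (6 + 2*0)*(-2174) = (6 + 0)*(-2174) = 6*(-2174) = -13044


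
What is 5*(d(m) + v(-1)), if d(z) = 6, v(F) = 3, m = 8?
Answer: 45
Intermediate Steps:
5*(d(m) + v(-1)) = 5*(6 + 3) = 5*9 = 45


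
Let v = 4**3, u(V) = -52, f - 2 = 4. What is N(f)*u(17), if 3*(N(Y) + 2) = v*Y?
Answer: -6552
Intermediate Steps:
f = 6 (f = 2 + 4 = 6)
v = 64
N(Y) = -2 + 64*Y/3 (N(Y) = -2 + (64*Y)/3 = -2 + 64*Y/3)
N(f)*u(17) = (-2 + (64/3)*6)*(-52) = (-2 + 128)*(-52) = 126*(-52) = -6552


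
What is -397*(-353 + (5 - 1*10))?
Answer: 142126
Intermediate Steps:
-397*(-353 + (5 - 1*10)) = -397*(-353 + (5 - 10)) = -397*(-353 - 5) = -397*(-358) = 142126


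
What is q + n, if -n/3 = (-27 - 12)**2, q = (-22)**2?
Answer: -4079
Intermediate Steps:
q = 484
n = -4563 (n = -3*(-27 - 12)**2 = -3*(-39)**2 = -3*1521 = -4563)
q + n = 484 - 4563 = -4079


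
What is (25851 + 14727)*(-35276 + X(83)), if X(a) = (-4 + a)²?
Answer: -1178182230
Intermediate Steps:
(25851 + 14727)*(-35276 + X(83)) = (25851 + 14727)*(-35276 + (-4 + 83)²) = 40578*(-35276 + 79²) = 40578*(-35276 + 6241) = 40578*(-29035) = -1178182230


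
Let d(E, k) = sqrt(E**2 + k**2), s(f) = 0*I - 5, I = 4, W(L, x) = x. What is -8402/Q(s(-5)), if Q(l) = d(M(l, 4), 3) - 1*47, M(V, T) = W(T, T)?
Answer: 4201/21 ≈ 200.05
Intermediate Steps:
M(V, T) = T
s(f) = -5 (s(f) = 0*4 - 5 = 0 - 5 = -5)
Q(l) = -42 (Q(l) = sqrt(4**2 + 3**2) - 1*47 = sqrt(16 + 9) - 47 = sqrt(25) - 47 = 5 - 47 = -42)
-8402/Q(s(-5)) = -8402/(-42) = -8402*(-1/42) = 4201/21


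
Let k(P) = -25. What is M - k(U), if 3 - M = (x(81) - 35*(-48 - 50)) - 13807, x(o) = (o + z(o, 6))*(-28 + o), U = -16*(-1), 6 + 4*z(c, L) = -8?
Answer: 12595/2 ≈ 6297.5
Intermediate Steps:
z(c, L) = -7/2 (z(c, L) = -3/2 + (1/4)*(-8) = -3/2 - 2 = -7/2)
U = 16
x(o) = (-28 + o)*(-7/2 + o) (x(o) = (o - 7/2)*(-28 + o) = (-7/2 + o)*(-28 + o) = (-28 + o)*(-7/2 + o))
M = 12545/2 (M = 3 - (((98 + 81**2 - 63/2*81) - 35*(-48 - 50)) - 13807) = 3 - (((98 + 6561 - 5103/2) - 35*(-98)) - 13807) = 3 - ((8215/2 + 3430) - 13807) = 3 - (15075/2 - 13807) = 3 - 1*(-12539/2) = 3 + 12539/2 = 12545/2 ≈ 6272.5)
M - k(U) = 12545/2 - 1*(-25) = 12545/2 + 25 = 12595/2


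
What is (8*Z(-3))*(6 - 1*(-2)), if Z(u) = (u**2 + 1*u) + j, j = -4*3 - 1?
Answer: -448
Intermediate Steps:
j = -13 (j = -12 - 1 = -13)
Z(u) = -13 + u + u**2 (Z(u) = (u**2 + 1*u) - 13 = (u**2 + u) - 13 = (u + u**2) - 13 = -13 + u + u**2)
(8*Z(-3))*(6 - 1*(-2)) = (8*(-13 - 3 + (-3)**2))*(6 - 1*(-2)) = (8*(-13 - 3 + 9))*(6 + 2) = (8*(-7))*8 = -56*8 = -448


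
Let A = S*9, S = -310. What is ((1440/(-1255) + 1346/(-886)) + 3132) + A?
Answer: 37731499/111193 ≈ 339.33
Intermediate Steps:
A = -2790 (A = -310*9 = -2790)
((1440/(-1255) + 1346/(-886)) + 3132) + A = ((1440/(-1255) + 1346/(-886)) + 3132) - 2790 = ((1440*(-1/1255) + 1346*(-1/886)) + 3132) - 2790 = ((-288/251 - 673/443) + 3132) - 2790 = (-296507/111193 + 3132) - 2790 = 347959969/111193 - 2790 = 37731499/111193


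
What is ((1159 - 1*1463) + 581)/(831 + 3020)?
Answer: 277/3851 ≈ 0.071929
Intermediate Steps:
((1159 - 1*1463) + 581)/(831 + 3020) = ((1159 - 1463) + 581)/3851 = (-304 + 581)*(1/3851) = 277*(1/3851) = 277/3851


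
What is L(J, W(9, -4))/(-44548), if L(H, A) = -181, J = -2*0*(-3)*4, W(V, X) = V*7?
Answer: 181/44548 ≈ 0.0040630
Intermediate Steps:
W(V, X) = 7*V
J = 0 (J = -0*4 = -2*0 = 0)
L(J, W(9, -4))/(-44548) = -181/(-44548) = -181*(-1/44548) = 181/44548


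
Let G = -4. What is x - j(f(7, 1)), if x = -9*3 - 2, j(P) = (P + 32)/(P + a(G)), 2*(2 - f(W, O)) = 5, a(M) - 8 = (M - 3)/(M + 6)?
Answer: -295/8 ≈ -36.875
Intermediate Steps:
a(M) = 8 + (-3 + M)/(6 + M) (a(M) = 8 + (M - 3)/(M + 6) = 8 + (-3 + M)/(6 + M))
f(W, O) = -½ (f(W, O) = 2 - ½*5 = 2 - 5/2 = -½)
j(P) = (32 + P)/(9/2 + P) (j(P) = (P + 32)/(P + 9*(5 - 4)/(6 - 4)) = (32 + P)/(P + 9*1/2) = (32 + P)/(P + 9*(½)*1) = (32 + P)/(P + 9/2) = (32 + P)/(9/2 + P))
x = -29 (x = -27 - 2 = -29)
x - j(f(7, 1)) = -29 - 2*(32 - ½)/(9 + 2*(-½)) = -29 - 2*63/((9 - 1)*2) = -29 - 2*63/(8*2) = -29 - 1*63/8 = -29 - 63/8 = -295/8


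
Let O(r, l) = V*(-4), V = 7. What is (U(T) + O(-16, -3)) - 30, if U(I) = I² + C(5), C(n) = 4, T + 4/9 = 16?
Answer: 15226/81 ≈ 187.98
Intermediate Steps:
T = 140/9 (T = -4/9 + 16 = 140/9 ≈ 15.556)
O(r, l) = -28 (O(r, l) = 7*(-4) = -28)
U(I) = 4 + I² (U(I) = I² + 4 = 4 + I²)
(U(T) + O(-16, -3)) - 30 = ((4 + (140/9)²) - 28) - 30 = ((4 + 19600/81) - 28) - 30 = (19924/81 - 28) - 30 = 17656/81 - 30 = 15226/81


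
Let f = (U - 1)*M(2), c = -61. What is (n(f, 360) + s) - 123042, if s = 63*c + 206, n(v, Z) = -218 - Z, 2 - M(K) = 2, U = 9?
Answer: -127257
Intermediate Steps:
M(K) = 0 (M(K) = 2 - 1*2 = 2 - 2 = 0)
f = 0 (f = (9 - 1)*0 = 8*0 = 0)
s = -3637 (s = 63*(-61) + 206 = -3843 + 206 = -3637)
(n(f, 360) + s) - 123042 = ((-218 - 1*360) - 3637) - 123042 = ((-218 - 360) - 3637) - 123042 = (-578 - 3637) - 123042 = -4215 - 123042 = -127257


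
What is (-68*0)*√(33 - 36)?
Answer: 0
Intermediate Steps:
(-68*0)*√(33 - 36) = 0*√(-3) = 0*(I*√3) = 0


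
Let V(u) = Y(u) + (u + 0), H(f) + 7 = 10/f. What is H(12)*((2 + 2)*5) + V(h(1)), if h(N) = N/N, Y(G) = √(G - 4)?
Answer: -367/3 + I*√3 ≈ -122.33 + 1.732*I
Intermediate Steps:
Y(G) = √(-4 + G)
H(f) = -7 + 10/f
h(N) = 1
V(u) = u + √(-4 + u) (V(u) = √(-4 + u) + (u + 0) = √(-4 + u) + u = u + √(-4 + u))
H(12)*((2 + 2)*5) + V(h(1)) = (-7 + 10/12)*((2 + 2)*5) + (1 + √(-4 + 1)) = (-7 + 10*(1/12))*(4*5) + (1 + √(-3)) = (-7 + ⅚)*20 + (1 + I*√3) = -37/6*20 + (1 + I*√3) = -370/3 + (1 + I*√3) = -367/3 + I*√3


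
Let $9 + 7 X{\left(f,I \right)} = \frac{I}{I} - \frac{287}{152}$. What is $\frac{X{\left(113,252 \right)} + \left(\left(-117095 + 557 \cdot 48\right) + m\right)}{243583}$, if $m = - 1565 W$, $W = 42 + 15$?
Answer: $- \frac{191057599}{259172312} \approx -0.73718$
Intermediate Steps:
$W = 57$
$X{\left(f,I \right)} = - \frac{1503}{1064}$ ($X{\left(f,I \right)} = - \frac{9}{7} + \frac{\frac{I}{I} - \frac{287}{152}}{7} = - \frac{9}{7} + \frac{1 - \frac{287}{152}}{7} = - \frac{9}{7} + \frac{1}{7} \left(- \frac{135}{152}\right) = - \frac{9}{7} - \frac{135}{1064} = - \frac{1503}{1064}$)
$m = -89205$ ($m = \left(-1565\right) 57 = -89205$)
$\frac{X{\left(113,252 \right)} + \left(\left(-117095 + 557 \cdot 48\right) + m\right)}{243583} = \frac{- \frac{1503}{1064} + \left(\left(-117095 + 557 \cdot 48\right) - 89205\right)}{243583} = \left(- \frac{1503}{1064} + \left(\left(-117095 + 26736\right) - 89205\right)\right) \frac{1}{243583} = \left(- \frac{1503}{1064} - 179564\right) \frac{1}{243583} = \left(- \frac{191057599}{1064}\right) \frac{1}{243583} = - \frac{191057599}{259172312}$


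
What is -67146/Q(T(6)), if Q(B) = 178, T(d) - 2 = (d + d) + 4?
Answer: -33573/89 ≈ -377.22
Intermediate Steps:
T(d) = 6 + 2*d (T(d) = 2 + ((d + d) + 4) = 2 + (2*d + 4) = 2 + (4 + 2*d) = 6 + 2*d)
-67146/Q(T(6)) = -67146/178 = -67146*1/178 = -33573/89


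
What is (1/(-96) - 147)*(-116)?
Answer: 409277/24 ≈ 17053.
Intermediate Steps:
(1/(-96) - 147)*(-116) = (-1/96 - 147)*(-116) = -14113/96*(-116) = 409277/24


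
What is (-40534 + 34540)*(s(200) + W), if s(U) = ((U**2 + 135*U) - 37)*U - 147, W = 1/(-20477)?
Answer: -1643778136919520/20477 ≈ -8.0274e+10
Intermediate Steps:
W = -1/20477 ≈ -4.8835e-5
s(U) = -147 + U*(-37 + U**2 + 135*U) (s(U) = (-37 + U**2 + 135*U)*U - 147 = U*(-37 + U**2 + 135*U) - 147 = -147 + U*(-37 + U**2 + 135*U))
(-40534 + 34540)*(s(200) + W) = (-40534 + 34540)*((-147 + 200**3 - 37*200 + 135*200**2) - 1/20477) = -5994*((-147 + 8000000 - 7400 + 135*40000) - 1/20477) = -5994*((-147 + 8000000 - 7400 + 5400000) - 1/20477) = -5994*(13392453 - 1/20477) = -5994*274237260080/20477 = -1643778136919520/20477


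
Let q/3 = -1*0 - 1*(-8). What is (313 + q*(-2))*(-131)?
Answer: -34715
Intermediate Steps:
q = 24 (q = 3*(-1*0 - 1*(-8)) = 3*(0 + 8) = 3*8 = 24)
(313 + q*(-2))*(-131) = (313 + 24*(-2))*(-131) = (313 - 48)*(-131) = 265*(-131) = -34715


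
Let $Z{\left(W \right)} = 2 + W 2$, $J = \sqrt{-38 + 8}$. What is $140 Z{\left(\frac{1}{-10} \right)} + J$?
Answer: $252 + i \sqrt{30} \approx 252.0 + 5.4772 i$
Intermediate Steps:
$J = i \sqrt{30}$ ($J = \sqrt{-30} = i \sqrt{30} \approx 5.4772 i$)
$Z{\left(W \right)} = 2 + 2 W$
$140 Z{\left(\frac{1}{-10} \right)} + J = 140 \left(2 + \frac{2}{-10}\right) + i \sqrt{30} = 140 \left(2 + 2 \left(- \frac{1}{10}\right)\right) + i \sqrt{30} = 140 \left(2 - \frac{1}{5}\right) + i \sqrt{30} = 140 \cdot \frac{9}{5} + i \sqrt{30} = 252 + i \sqrt{30}$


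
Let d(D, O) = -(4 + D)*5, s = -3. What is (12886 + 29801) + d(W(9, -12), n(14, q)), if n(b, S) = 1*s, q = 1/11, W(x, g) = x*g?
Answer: 43207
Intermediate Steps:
W(x, g) = g*x
q = 1/11 (q = 1*(1/11) = 1/11 ≈ 0.090909)
n(b, S) = -3 (n(b, S) = 1*(-3) = -3)
d(D, O) = -20 - 5*D (d(D, O) = -(20 + 5*D) = -20 - 5*D)
(12886 + 29801) + d(W(9, -12), n(14, q)) = (12886 + 29801) + (-20 - (-60)*9) = 42687 + (-20 - 5*(-108)) = 42687 + (-20 + 540) = 42687 + 520 = 43207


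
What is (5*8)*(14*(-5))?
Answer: -2800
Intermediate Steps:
(5*8)*(14*(-5)) = 40*(-70) = -2800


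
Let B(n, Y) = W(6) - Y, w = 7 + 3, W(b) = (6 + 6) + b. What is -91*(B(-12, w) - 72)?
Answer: 5824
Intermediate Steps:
W(b) = 12 + b
w = 10
B(n, Y) = 18 - Y (B(n, Y) = (12 + 6) - Y = 18 - Y)
-91*(B(-12, w) - 72) = -91*((18 - 1*10) - 72) = -91*((18 - 10) - 72) = -91*(8 - 72) = -91*(-64) = 5824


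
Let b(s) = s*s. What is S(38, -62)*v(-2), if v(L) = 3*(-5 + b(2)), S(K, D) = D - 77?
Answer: 417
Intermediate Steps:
b(s) = s²
S(K, D) = -77 + D
v(L) = -3 (v(L) = 3*(-5 + 2²) = 3*(-5 + 4) = 3*(-1) = -3)
S(38, -62)*v(-2) = (-77 - 62)*(-3) = -139*(-3) = 417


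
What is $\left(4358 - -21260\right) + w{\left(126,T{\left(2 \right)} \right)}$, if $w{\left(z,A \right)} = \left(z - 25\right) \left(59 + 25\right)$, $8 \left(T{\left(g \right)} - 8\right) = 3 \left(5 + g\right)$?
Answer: $34102$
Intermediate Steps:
$T{\left(g \right)} = \frac{79}{8} + \frac{3 g}{8}$ ($T{\left(g \right)} = 8 + \frac{3 \left(5 + g\right)}{8} = 8 + \frac{15 + 3 g}{8} = 8 + \left(\frac{15}{8} + \frac{3 g}{8}\right) = \frac{79}{8} + \frac{3 g}{8}$)
$w{\left(z,A \right)} = -2100 + 84 z$ ($w{\left(z,A \right)} = \left(-25 + z\right) 84 = -2100 + 84 z$)
$\left(4358 - -21260\right) + w{\left(126,T{\left(2 \right)} \right)} = \left(4358 - -21260\right) + \left(-2100 + 84 \cdot 126\right) = \left(4358 + 21260\right) + \left(-2100 + 10584\right) = 25618 + 8484 = 34102$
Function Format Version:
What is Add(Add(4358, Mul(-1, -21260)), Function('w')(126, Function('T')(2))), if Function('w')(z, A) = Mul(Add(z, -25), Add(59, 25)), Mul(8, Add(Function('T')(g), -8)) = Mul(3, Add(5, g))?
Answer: 34102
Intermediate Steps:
Function('T')(g) = Add(Rational(79, 8), Mul(Rational(3, 8), g)) (Function('T')(g) = Add(8, Mul(Rational(1, 8), Mul(3, Add(5, g)))) = Add(8, Mul(Rational(1, 8), Add(15, Mul(3, g)))) = Add(8, Add(Rational(15, 8), Mul(Rational(3, 8), g))) = Add(Rational(79, 8), Mul(Rational(3, 8), g)))
Function('w')(z, A) = Add(-2100, Mul(84, z)) (Function('w')(z, A) = Mul(Add(-25, z), 84) = Add(-2100, Mul(84, z)))
Add(Add(4358, Mul(-1, -21260)), Function('w')(126, Function('T')(2))) = Add(Add(4358, Mul(-1, -21260)), Add(-2100, Mul(84, 126))) = Add(Add(4358, 21260), Add(-2100, 10584)) = Add(25618, 8484) = 34102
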